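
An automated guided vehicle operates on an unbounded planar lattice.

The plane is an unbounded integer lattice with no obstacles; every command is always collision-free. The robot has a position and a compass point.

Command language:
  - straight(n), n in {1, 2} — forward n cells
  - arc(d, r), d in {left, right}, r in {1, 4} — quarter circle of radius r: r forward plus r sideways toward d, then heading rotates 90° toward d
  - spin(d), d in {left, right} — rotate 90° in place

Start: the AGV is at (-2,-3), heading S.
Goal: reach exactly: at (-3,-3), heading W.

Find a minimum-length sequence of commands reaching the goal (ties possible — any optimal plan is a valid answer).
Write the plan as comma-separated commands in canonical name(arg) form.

spin(right), straight(1)

initial: at (-2,-3), heading S
t=1 spin(right) ⇒ at (-2,-3), heading W
t=2 straight(1) ⇒ at (-3,-3), heading W
minimal: 2 command(s), checked below 2.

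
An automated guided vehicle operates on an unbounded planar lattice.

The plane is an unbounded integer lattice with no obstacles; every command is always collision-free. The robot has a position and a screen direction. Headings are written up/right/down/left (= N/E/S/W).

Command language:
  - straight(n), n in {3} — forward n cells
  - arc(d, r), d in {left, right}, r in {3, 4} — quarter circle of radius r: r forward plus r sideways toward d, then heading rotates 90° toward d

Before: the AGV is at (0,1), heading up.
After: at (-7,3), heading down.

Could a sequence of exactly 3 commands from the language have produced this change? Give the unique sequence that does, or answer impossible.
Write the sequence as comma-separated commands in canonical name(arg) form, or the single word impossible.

straight(3), arc(left, 3), arc(left, 4)

key: cell and facing (now S) both changed — the 3 commands mix motion and turning
t0: at (0,1), heading up
1. straight(3) → at (0,4), heading up
2. arc(left, 3) → at (-3,7), heading left
3. arc(left, 4) → at (-7,3), heading down
all 125 alternatives checked — unique.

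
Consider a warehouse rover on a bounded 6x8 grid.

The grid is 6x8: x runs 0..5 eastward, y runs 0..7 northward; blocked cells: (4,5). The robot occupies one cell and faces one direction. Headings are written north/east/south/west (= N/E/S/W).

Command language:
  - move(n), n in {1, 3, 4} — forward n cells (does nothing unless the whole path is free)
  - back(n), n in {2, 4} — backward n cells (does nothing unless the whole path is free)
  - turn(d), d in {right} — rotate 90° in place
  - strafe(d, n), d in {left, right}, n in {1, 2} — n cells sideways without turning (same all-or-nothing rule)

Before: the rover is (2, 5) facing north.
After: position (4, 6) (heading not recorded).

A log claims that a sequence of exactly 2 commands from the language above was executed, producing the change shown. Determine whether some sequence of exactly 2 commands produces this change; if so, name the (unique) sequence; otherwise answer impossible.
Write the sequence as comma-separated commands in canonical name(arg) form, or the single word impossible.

move(1), strafe(right, 2)

key: running strafe(right, 2) before move(1) would end elsewhere — order is forced
start: (2, 5) facing north
[1] after move(1): (2, 6) facing north
[2] after strafe(right, 2): (4, 6) facing north
no rival 2-sequence matches.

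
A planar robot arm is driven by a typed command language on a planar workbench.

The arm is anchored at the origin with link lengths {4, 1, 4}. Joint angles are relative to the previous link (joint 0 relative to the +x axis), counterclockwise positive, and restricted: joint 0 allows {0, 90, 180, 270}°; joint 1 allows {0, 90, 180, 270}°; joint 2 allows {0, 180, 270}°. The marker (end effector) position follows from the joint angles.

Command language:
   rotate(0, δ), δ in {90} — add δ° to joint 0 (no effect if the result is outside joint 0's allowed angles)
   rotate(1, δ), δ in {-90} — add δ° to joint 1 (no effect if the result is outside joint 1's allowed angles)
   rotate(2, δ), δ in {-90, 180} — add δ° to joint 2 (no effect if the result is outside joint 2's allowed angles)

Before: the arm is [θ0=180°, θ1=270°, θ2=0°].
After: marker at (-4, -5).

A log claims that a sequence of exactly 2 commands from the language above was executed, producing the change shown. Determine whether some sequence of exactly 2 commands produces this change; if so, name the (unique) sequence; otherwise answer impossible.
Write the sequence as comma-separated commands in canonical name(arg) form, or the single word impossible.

initial: [θ0=180°, θ1=270°, θ2=0°]
1. rotate(1, -90) → [θ0=180°, θ1=180°, θ2=0°]
2. rotate(1, -90) → [θ0=180°, θ1=90°, θ2=0°]
all 16 alternatives checked — unique.

rotate(1, -90), rotate(1, -90)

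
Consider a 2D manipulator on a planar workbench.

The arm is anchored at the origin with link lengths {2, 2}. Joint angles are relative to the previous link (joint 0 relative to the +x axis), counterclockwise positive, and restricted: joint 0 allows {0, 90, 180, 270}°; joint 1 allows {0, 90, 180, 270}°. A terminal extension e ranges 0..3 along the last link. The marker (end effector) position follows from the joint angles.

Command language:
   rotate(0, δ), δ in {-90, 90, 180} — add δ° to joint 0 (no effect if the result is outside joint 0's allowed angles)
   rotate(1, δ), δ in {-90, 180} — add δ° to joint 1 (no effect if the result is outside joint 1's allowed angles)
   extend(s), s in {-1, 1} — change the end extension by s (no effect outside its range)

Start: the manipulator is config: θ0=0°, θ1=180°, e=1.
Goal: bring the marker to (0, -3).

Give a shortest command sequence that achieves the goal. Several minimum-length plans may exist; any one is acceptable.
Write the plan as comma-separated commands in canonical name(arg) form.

initial: config: θ0=0°, θ1=180°, e=1
1. rotate(0, 90) → config: θ0=90°, θ1=180°, e=1
2. extend(1) → config: θ0=90°, θ1=180°, e=2
3. extend(1) → config: θ0=90°, θ1=180°, e=3
nothing shorter than 3 reaches the goal.

rotate(0, 90), extend(1), extend(1)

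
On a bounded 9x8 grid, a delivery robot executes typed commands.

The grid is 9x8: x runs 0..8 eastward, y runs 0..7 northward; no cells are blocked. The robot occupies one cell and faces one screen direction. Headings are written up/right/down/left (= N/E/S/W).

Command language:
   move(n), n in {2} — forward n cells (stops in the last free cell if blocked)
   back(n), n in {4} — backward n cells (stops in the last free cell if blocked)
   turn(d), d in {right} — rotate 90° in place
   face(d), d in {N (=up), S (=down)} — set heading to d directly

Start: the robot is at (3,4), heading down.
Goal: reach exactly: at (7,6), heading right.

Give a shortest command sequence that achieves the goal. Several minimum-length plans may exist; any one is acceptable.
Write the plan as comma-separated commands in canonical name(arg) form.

initial: at (3,4), heading down
[1] after face(N): at (3,4), heading up
[2] after move(2): at (3,6), heading up
[3] after turn(right): at (3,6), heading right
[4] after move(2): at (5,6), heading right
[5] after move(2): at (7,6), heading right
no 4-step plan works, so 5 is optimal.

face(N), move(2), turn(right), move(2), move(2)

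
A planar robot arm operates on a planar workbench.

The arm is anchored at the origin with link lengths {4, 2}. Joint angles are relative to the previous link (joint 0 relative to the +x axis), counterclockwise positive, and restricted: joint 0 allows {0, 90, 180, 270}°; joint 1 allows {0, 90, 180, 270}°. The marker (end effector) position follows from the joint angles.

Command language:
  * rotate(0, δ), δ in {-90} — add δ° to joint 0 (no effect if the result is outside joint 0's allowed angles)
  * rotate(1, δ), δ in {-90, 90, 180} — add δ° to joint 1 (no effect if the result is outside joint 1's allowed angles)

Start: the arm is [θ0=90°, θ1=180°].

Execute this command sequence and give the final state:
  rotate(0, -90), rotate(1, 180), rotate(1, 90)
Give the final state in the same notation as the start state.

t0: [θ0=90°, θ1=180°]
step 1 (rotate(0, -90)): [θ0=0°, θ1=180°]
step 2 (rotate(1, 180)): [θ0=0°, θ1=0°]
step 3 (rotate(1, 90)): [θ0=0°, θ1=90°]

[θ0=0°, θ1=90°]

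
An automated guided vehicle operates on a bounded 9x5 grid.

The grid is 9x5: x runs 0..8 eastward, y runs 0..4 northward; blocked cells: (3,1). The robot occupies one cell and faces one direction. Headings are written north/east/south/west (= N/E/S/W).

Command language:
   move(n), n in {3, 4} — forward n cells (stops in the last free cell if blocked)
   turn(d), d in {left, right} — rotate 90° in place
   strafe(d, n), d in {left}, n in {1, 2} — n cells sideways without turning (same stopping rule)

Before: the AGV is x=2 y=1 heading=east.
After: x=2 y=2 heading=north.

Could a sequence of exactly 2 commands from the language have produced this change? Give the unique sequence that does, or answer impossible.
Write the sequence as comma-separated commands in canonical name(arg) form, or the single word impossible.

key: cell and facing (now N) both changed — the 2 commands mix motion and turning
from: x=2 y=1 heading=east
step 1 (strafe(left, 1)): x=2 y=2 heading=east
step 2 (turn(left)): x=2 y=2 heading=north
uniquely the one of 36 2-step routes that fits.

strafe(left, 1), turn(left)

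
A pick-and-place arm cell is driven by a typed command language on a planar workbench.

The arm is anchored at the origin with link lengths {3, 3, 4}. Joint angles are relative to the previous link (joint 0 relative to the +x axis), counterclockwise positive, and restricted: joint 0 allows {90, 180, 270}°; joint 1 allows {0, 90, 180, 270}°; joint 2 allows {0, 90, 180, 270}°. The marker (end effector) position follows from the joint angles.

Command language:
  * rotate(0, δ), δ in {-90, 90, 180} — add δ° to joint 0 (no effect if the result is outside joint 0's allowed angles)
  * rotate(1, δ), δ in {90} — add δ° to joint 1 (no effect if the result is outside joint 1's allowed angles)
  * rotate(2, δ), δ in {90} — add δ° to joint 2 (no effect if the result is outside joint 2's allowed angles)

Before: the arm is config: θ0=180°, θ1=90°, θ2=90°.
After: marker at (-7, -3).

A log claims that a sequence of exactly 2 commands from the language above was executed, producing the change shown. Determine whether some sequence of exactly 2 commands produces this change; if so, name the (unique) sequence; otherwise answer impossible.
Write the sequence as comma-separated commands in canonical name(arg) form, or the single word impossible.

rotate(2, 90), rotate(2, 90)

begin: config: θ0=180°, θ1=90°, θ2=90°
[1] after rotate(2, 90): config: θ0=180°, θ1=90°, θ2=180°
[2] after rotate(2, 90): config: θ0=180°, θ1=90°, θ2=270°
no other 2-command option fits: unique.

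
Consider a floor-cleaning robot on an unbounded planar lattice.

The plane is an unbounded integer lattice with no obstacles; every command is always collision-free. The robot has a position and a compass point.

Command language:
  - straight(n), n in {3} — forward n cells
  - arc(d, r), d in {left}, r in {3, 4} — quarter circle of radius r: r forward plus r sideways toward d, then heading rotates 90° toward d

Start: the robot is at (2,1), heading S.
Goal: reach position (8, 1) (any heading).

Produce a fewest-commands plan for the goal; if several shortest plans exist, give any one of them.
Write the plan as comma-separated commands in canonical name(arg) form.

start: at (2,1), heading S
1. arc(left, 3) → at (5,-2), heading E
2. arc(left, 3) → at (8,1), heading N
nothing shorter than 2 reaches the goal.

arc(left, 3), arc(left, 3)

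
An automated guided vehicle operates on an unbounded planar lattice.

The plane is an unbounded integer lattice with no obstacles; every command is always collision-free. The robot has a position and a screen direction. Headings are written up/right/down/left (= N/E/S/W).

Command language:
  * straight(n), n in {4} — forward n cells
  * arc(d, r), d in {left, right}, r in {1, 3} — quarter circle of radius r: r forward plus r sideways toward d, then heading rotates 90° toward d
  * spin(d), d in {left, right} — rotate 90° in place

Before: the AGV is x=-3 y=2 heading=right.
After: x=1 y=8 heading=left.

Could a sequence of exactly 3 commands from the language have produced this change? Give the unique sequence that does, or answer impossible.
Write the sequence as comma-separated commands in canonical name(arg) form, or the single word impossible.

straight(4), arc(left, 3), arc(left, 3)

key: running arc(left, 3) before straight(4) would end elsewhere — order is forced
initial: x=-3 y=2 heading=right
[1] after straight(4): x=1 y=2 heading=right
[2] after arc(left, 3): x=4 y=5 heading=up
[3] after arc(left, 3): x=1 y=8 heading=left
no other 3-command option fits: unique.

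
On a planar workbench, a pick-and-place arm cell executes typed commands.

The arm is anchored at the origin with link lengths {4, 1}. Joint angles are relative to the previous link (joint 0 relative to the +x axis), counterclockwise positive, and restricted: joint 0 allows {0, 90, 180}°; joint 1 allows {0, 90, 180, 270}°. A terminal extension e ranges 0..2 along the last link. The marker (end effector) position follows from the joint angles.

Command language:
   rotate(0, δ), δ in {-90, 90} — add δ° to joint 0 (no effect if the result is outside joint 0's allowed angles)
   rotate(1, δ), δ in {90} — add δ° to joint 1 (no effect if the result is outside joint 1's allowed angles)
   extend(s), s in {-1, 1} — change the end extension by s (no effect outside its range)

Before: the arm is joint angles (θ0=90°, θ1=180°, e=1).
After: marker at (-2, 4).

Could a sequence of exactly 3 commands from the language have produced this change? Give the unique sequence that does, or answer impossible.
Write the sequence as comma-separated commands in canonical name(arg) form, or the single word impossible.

initial: joint angles (θ0=90°, θ1=180°, e=1)
step 1 (rotate(1, 90)): joint angles (θ0=90°, θ1=270°, e=1)
step 2 (rotate(1, 90)): joint angles (θ0=90°, θ1=0°, e=1)
step 3 (rotate(1, 90)): joint angles (θ0=90°, θ1=90°, e=1)
no other 3-command option fits: unique.

rotate(1, 90), rotate(1, 90), rotate(1, 90)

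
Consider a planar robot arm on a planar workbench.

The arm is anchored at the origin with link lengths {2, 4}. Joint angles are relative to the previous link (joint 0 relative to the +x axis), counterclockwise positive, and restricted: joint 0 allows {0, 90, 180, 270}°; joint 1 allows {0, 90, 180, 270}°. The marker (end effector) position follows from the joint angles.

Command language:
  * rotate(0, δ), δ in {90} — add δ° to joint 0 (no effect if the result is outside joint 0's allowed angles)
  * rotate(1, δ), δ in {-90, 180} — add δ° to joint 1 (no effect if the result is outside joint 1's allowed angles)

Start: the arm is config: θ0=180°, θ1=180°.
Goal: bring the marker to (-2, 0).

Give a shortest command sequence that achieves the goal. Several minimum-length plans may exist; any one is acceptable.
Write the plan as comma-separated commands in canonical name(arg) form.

rotate(0, 90), rotate(0, 90)

begin: config: θ0=180°, θ1=180°
[1] after rotate(0, 90): config: θ0=270°, θ1=180°
[2] after rotate(0, 90): config: θ0=0°, θ1=180°
minimal: 2 command(s), checked below 2.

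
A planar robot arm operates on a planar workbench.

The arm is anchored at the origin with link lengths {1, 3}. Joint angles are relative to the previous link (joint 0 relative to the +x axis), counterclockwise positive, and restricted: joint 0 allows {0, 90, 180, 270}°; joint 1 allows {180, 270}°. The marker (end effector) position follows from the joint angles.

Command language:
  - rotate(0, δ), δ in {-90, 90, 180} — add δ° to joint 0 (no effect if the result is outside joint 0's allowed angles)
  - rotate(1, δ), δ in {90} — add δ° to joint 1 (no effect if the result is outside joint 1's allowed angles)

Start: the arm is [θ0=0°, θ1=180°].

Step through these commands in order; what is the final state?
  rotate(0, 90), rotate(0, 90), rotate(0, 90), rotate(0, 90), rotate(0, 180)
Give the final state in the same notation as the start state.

[θ0=180°, θ1=180°]

begin: [θ0=0°, θ1=180°]
step 1 (rotate(0, 90)): [θ0=90°, θ1=180°]
step 2 (rotate(0, 90)): [θ0=180°, θ1=180°]
step 3 (rotate(0, 90)): [θ0=270°, θ1=180°]
step 4 (rotate(0, 90)): [θ0=0°, θ1=180°]
step 5 (rotate(0, 180)): [θ0=180°, θ1=180°]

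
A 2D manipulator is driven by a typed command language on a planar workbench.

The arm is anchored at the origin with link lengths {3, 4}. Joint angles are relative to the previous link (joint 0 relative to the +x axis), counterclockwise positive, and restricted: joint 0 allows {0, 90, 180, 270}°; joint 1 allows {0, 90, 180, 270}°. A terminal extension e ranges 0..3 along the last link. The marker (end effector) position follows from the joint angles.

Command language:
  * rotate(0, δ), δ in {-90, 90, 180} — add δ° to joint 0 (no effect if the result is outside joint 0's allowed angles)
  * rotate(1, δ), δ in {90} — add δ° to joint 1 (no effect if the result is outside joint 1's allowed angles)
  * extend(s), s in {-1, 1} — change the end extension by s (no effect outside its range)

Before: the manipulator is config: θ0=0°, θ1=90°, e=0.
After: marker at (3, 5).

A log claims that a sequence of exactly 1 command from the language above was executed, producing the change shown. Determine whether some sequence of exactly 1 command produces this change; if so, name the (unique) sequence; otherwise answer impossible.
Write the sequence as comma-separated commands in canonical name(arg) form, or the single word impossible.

extend(1)

initial: config: θ0=0°, θ1=90°, e=0
t=1 extend(1) ⇒ config: θ0=0°, θ1=90°, e=1
no other 1-command option fits: unique.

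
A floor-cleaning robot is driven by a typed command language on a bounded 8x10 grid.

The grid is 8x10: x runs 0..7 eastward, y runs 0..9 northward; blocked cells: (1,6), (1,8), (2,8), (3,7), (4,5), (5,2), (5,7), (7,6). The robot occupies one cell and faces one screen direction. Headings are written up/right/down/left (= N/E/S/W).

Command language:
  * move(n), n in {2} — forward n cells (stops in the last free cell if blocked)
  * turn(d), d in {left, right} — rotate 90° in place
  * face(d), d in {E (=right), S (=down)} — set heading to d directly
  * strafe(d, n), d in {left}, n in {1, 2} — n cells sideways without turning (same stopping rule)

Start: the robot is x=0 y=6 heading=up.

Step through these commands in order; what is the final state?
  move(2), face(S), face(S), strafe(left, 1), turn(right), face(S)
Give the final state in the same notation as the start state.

x=0 y=8 heading=down

from: x=0 y=6 heading=up
[1] after move(2): x=0 y=8 heading=up
[2] after face(S): x=0 y=8 heading=down
[3] after face(S): x=0 y=8 heading=down
[4] after strafe(left, 1): x=0 y=8 heading=down
[5] after turn(right): x=0 y=8 heading=left
[6] after face(S): x=0 y=8 heading=down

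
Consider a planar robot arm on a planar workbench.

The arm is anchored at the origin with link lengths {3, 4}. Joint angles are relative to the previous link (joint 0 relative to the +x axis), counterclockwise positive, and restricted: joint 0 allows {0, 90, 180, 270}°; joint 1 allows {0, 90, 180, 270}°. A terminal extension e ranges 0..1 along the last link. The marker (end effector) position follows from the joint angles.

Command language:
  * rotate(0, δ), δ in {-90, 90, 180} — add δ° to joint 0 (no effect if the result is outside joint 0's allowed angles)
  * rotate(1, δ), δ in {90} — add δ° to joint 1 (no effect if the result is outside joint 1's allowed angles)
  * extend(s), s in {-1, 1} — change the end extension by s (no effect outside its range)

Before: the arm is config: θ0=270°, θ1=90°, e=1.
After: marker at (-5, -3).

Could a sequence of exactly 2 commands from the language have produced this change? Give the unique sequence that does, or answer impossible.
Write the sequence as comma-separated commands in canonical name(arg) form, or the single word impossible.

t0: config: θ0=270°, θ1=90°, e=1
1. rotate(1, 90) → config: θ0=270°, θ1=180°, e=1
2. rotate(1, 90) → config: θ0=270°, θ1=270°, e=1
no rival 2-sequence matches.

rotate(1, 90), rotate(1, 90)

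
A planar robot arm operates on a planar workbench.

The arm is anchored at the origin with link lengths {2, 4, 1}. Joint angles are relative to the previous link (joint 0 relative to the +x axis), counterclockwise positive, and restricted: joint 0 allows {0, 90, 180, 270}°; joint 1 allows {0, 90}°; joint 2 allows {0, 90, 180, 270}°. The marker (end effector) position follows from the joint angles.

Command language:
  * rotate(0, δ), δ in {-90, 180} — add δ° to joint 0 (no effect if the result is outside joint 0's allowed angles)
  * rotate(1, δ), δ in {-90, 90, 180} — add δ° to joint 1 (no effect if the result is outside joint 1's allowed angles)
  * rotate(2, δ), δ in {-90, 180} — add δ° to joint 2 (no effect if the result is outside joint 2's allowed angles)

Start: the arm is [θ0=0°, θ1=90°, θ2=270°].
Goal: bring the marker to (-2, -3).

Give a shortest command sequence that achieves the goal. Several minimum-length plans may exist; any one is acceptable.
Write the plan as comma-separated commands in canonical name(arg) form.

t0: [θ0=0°, θ1=90°, θ2=270°]
t=1 rotate(2, -90) ⇒ [θ0=0°, θ1=90°, θ2=180°]
t=2 rotate(0, 180) ⇒ [θ0=180°, θ1=90°, θ2=180°]
minimal: 2 command(s), checked below 2.

rotate(2, -90), rotate(0, 180)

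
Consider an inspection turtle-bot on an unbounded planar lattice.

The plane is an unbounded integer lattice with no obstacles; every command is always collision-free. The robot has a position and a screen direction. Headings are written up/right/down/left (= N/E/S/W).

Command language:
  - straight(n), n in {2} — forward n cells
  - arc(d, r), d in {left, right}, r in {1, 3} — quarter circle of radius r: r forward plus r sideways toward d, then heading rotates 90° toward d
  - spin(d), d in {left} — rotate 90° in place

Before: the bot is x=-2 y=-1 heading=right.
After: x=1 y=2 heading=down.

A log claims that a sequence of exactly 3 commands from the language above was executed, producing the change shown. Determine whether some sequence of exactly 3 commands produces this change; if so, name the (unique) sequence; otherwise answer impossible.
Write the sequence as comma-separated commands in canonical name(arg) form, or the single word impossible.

key: order matters: swapping arc(left, 3) and spin(left) lands elsewhere
start: x=-2 y=-1 heading=right
t=1 arc(left, 3) ⇒ x=1 y=2 heading=up
t=2 spin(left) ⇒ x=1 y=2 heading=left
t=3 spin(left) ⇒ x=1 y=2 heading=down
uniquely the one of 216 3-step routes that fits.

arc(left, 3), spin(left), spin(left)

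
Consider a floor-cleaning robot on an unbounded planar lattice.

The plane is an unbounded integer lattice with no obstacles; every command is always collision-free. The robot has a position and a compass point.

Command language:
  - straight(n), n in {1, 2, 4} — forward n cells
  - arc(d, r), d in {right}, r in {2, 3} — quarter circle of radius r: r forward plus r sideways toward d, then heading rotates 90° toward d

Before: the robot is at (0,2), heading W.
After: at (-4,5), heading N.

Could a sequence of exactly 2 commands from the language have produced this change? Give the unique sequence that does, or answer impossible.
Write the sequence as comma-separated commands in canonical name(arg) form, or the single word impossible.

key: position moved to (-4,5) AND the heading swung to N — translation plus rotation needed
start: at (0,2), heading W
[1] after straight(1): at (-1,2), heading W
[2] after arc(right, 3): at (-4,5), heading N
no rival 2-sequence matches.

straight(1), arc(right, 3)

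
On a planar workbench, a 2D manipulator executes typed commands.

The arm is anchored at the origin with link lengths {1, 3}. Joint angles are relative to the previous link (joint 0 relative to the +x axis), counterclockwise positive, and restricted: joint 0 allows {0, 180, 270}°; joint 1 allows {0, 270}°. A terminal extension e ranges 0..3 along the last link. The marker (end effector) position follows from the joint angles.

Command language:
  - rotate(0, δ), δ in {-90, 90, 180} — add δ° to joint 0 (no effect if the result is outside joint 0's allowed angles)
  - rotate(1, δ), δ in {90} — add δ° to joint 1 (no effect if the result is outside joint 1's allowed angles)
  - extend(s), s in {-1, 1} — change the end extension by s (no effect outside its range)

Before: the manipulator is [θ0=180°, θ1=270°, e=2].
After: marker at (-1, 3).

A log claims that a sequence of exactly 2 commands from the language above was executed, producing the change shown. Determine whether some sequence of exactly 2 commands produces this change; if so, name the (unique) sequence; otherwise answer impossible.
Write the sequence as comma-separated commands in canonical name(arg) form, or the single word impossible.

extend(-1), extend(-1)

initial: [θ0=180°, θ1=270°, e=2]
[1] after extend(-1): [θ0=180°, θ1=270°, e=1]
[2] after extend(-1): [θ0=180°, θ1=270°, e=0]
no other 2-command option fits: unique.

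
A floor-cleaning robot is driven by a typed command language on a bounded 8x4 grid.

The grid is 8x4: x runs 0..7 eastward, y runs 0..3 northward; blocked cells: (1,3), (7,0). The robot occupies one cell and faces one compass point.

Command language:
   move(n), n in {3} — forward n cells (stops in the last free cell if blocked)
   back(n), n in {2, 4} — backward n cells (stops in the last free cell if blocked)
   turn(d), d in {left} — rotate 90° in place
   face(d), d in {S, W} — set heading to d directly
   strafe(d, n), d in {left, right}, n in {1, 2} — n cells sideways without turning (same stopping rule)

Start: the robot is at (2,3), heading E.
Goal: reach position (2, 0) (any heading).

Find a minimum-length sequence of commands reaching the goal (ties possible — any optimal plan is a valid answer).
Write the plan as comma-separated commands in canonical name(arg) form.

from: at (2,3), heading E
[1] after strafe(right, 1): at (2,2), heading E
[2] after strafe(right, 2): at (2,0), heading E
minimal: 2 command(s), checked below 2.

strafe(right, 1), strafe(right, 2)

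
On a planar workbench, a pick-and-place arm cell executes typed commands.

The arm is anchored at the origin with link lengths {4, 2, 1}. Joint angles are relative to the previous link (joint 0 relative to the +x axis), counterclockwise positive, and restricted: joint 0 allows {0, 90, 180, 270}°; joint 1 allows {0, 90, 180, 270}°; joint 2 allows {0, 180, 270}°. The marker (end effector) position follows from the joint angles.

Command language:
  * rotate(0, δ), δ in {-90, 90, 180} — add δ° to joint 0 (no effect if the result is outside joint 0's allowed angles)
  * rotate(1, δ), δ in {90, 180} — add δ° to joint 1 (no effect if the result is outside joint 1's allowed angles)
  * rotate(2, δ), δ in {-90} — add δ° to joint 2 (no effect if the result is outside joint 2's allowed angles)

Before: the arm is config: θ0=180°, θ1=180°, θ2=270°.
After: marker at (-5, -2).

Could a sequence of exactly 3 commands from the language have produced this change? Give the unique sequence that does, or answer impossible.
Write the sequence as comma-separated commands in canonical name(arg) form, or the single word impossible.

t0: config: θ0=180°, θ1=180°, θ2=270°
1. rotate(1, 90) → config: θ0=180°, θ1=270°, θ2=270°
2. rotate(1, 90) → config: θ0=180°, θ1=0°, θ2=270°
3. rotate(1, 90) → config: θ0=180°, θ1=90°, θ2=270°
uniquely the one of 216 3-step routes that fits.

rotate(1, 90), rotate(1, 90), rotate(1, 90)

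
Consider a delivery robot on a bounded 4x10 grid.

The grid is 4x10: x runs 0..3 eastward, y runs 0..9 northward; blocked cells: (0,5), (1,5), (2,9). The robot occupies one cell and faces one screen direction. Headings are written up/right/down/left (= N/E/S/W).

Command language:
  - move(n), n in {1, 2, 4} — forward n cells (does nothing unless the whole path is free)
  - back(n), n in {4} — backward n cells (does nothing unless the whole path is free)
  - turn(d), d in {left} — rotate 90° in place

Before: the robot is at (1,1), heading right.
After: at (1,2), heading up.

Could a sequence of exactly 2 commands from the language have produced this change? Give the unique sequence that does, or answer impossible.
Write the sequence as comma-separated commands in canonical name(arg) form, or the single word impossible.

turn(left), move(1)

key: cell and facing (now N) both changed — the 2 commands mix motion and turning
initial: at (1,1), heading right
step 1 (turn(left)): at (1,1), heading up
step 2 (move(1)): at (1,2), heading up
no other 2-command option fits: unique.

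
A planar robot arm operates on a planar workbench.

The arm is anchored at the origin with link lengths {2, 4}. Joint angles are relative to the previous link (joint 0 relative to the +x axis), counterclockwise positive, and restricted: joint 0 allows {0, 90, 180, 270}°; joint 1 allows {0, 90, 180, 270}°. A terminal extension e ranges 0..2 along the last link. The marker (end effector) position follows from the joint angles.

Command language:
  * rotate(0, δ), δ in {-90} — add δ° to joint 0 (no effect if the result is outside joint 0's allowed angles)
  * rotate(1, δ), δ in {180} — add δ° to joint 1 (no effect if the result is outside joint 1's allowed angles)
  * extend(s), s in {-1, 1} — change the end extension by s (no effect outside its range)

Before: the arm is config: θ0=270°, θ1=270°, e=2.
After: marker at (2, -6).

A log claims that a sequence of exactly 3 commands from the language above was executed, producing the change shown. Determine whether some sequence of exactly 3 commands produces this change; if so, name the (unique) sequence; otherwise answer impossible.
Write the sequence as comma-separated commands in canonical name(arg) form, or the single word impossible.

t0: config: θ0=270°, θ1=270°, e=2
t=1 rotate(0, -90) ⇒ config: θ0=180°, θ1=270°, e=2
t=2 rotate(0, -90) ⇒ config: θ0=90°, θ1=270°, e=2
t=3 rotate(0, -90) ⇒ config: θ0=0°, θ1=270°, e=2
uniquely the one of 64 3-step routes that fits.

rotate(0, -90), rotate(0, -90), rotate(0, -90)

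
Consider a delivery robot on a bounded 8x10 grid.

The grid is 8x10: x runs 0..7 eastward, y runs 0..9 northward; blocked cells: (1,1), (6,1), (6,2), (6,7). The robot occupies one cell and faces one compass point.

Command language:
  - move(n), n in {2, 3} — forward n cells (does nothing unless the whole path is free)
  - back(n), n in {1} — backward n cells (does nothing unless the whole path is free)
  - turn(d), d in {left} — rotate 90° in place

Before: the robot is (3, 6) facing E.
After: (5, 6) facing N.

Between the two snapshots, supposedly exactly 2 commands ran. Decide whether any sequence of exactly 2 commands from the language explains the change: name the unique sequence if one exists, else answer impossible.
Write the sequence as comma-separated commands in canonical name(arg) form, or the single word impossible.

move(2), turn(left)

key: order matters: swapping move(2) and turn(left) lands elsewhere
begin: (3, 6) facing E
[1] after move(2): (5, 6) facing E
[2] after turn(left): (5, 6) facing N
no other 2-command option fits: unique.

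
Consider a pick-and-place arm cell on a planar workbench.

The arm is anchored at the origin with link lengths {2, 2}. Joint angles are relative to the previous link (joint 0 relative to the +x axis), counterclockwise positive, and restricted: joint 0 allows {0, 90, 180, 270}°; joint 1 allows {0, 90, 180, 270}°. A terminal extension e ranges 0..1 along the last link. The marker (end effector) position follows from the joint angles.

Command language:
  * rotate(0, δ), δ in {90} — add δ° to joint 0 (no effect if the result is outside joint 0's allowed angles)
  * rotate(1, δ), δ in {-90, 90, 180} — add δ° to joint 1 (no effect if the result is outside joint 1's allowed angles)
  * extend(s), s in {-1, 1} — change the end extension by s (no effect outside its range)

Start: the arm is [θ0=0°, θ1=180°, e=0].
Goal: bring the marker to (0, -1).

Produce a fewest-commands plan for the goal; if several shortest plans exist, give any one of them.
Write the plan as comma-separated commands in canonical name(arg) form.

extend(1), rotate(0, 90)

t0: [θ0=0°, θ1=180°, e=0]
t=1 extend(1) ⇒ [θ0=0°, θ1=180°, e=1]
t=2 rotate(0, 90) ⇒ [θ0=90°, θ1=180°, e=1]
shorter routes all fall short; 2 is best.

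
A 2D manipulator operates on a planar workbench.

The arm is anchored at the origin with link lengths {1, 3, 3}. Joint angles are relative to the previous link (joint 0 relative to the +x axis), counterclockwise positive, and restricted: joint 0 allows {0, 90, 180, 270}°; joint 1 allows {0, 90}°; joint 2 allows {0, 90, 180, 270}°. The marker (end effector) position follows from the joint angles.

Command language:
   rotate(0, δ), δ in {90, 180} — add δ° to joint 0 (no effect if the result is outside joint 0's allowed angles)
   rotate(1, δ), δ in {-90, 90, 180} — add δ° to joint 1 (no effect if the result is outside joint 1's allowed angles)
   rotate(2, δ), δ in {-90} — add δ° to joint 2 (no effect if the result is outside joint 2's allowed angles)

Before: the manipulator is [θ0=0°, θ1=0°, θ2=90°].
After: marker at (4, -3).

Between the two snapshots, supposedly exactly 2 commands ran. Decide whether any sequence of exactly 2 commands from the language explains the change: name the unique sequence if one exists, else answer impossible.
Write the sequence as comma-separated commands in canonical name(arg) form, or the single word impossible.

start: [θ0=0°, θ1=0°, θ2=90°]
step 1 (rotate(2, -90)): [θ0=0°, θ1=0°, θ2=0°]
step 2 (rotate(2, -90)): [θ0=0°, θ1=0°, θ2=270°]
uniquely the one of 36 2-step routes that fits.

rotate(2, -90), rotate(2, -90)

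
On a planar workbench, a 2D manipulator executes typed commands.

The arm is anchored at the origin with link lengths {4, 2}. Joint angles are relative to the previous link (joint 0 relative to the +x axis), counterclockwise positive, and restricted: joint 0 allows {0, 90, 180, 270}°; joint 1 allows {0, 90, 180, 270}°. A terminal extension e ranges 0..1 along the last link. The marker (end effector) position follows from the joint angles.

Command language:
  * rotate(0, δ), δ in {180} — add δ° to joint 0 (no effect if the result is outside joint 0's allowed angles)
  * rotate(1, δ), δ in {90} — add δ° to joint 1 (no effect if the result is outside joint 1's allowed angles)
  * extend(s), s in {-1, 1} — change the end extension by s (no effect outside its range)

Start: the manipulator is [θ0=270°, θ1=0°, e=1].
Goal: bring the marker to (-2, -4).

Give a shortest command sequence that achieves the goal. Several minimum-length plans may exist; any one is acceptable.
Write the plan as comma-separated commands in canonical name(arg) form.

rotate(1, 90), rotate(1, 90), rotate(1, 90), extend(-1)

begin: [θ0=270°, θ1=0°, e=1]
[1] after rotate(1, 90): [θ0=270°, θ1=90°, e=1]
[2] after rotate(1, 90): [θ0=270°, θ1=180°, e=1]
[3] after rotate(1, 90): [θ0=270°, θ1=270°, e=1]
[4] after extend(-1): [θ0=270°, θ1=270°, e=0]
minimal: 4 command(s), checked below 4.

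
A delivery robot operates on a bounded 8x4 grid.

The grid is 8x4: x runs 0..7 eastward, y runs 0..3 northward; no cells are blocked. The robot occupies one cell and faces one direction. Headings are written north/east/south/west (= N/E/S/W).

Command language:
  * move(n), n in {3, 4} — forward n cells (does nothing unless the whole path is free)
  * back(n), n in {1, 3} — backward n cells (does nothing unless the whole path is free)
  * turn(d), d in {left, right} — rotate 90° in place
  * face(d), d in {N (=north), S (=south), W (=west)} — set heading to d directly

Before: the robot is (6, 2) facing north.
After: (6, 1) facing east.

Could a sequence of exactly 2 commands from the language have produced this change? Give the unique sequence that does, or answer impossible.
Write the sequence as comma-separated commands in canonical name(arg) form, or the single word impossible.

back(1), turn(right)

key: position moved to (6,1) AND the heading swung to E — translation plus rotation needed
begin: (6, 2) facing north
t=1 back(1) ⇒ (6, 1) facing north
t=2 turn(right) ⇒ (6, 1) facing east
uniquely the one of 81 2-step routes that fits.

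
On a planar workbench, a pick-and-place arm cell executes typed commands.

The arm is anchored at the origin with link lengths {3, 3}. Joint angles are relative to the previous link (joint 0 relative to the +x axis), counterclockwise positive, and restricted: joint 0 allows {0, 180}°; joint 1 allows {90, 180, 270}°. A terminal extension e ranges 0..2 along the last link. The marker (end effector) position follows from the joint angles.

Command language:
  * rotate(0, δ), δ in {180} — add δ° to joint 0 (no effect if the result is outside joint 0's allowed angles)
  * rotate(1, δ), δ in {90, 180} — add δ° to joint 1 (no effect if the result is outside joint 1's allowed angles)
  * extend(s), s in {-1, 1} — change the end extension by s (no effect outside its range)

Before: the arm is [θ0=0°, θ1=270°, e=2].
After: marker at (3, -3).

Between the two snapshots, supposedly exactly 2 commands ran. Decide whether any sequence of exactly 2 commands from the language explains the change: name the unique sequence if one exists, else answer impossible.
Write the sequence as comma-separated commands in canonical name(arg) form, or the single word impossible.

begin: [θ0=0°, θ1=270°, e=2]
step 1 (extend(-1)): [θ0=0°, θ1=270°, e=1]
step 2 (extend(-1)): [θ0=0°, θ1=270°, e=0]
no rival 2-sequence matches.

extend(-1), extend(-1)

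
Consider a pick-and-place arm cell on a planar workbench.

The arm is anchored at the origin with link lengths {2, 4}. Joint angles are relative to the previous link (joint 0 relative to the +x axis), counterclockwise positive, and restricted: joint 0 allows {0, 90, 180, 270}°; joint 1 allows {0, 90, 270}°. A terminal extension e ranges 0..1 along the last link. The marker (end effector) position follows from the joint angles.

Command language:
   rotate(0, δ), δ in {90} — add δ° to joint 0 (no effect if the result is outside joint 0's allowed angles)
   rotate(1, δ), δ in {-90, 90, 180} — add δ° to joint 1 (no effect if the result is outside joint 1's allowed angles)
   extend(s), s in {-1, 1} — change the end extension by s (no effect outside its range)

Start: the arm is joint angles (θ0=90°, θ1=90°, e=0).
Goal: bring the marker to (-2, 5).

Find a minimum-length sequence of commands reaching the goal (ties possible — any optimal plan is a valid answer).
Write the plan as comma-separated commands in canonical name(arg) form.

rotate(0, 90), extend(1), rotate(1, 180)

start: joint angles (θ0=90°, θ1=90°, e=0)
1. rotate(0, 90) → joint angles (θ0=180°, θ1=90°, e=0)
2. extend(1) → joint angles (θ0=180°, θ1=90°, e=1)
3. rotate(1, 180) → joint angles (θ0=180°, θ1=270°, e=1)
shorter routes all fall short; 3 is best.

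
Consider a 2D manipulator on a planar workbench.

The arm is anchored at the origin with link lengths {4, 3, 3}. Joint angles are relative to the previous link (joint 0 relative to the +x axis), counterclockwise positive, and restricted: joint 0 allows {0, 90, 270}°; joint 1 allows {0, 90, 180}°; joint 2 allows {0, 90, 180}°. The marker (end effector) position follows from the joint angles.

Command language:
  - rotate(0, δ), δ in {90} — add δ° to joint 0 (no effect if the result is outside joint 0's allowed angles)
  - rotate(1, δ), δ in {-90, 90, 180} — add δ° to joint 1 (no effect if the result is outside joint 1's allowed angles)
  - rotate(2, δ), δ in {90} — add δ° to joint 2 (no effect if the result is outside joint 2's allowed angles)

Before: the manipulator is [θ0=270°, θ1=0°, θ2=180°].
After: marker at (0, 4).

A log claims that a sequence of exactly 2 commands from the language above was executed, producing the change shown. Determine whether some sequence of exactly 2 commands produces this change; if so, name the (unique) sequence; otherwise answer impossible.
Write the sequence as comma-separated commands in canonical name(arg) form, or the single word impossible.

rotate(0, 90), rotate(0, 90)

start: [θ0=270°, θ1=0°, θ2=180°]
step 1 (rotate(0, 90)): [θ0=0°, θ1=0°, θ2=180°]
step 2 (rotate(0, 90)): [θ0=90°, θ1=0°, θ2=180°]
all 25 alternatives checked — unique.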